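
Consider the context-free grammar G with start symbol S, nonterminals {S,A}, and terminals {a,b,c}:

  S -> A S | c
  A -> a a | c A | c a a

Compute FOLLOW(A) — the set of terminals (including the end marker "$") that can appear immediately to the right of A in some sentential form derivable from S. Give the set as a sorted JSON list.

Compute FIRST by fixpoint:
round 1:
  A via A→a a: +{a}
  A via A→c A: +{c}
  S via S→A S: +{a,c}
  FIRST[S]={a,c}  FIRST[A]={a,c}
round 2: — fixpoint
  FIRST[S]={a,c}  FIRST[A]={a,c}

FOLLOW iteration:
FOLLOW(S) := {$}
round 1:
  S→A S: FOLLOW(A) ⊇ FIRST(S) = {a,c}; new: +{a,c}
  S: {$}  A: {a,c}
round 2: (stable)
  S: {$}  A: {a,c}

FOLLOW(A) = ["a", "c"]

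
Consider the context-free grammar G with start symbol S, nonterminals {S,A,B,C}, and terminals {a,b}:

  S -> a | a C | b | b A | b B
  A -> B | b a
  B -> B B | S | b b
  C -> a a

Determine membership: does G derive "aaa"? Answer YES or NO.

CNF form of G:
  S -> T0 C | T1 A | T1 B | a | b
  A -> B B | T0 C | T1 A | T1 B | T1 T0 | T1 T1 | a | b
  B -> B B | T0 C | T1 A | T1 B | T1 T1 | a | b
  C -> T0 T0
  T0 -> a
  T1 -> b

CYK table (by increasing span):
  T[0,0] 'a' = {A,B,S,T0}  orig:{A,B,S}
  T[1,1] 'a' = {A,B,S,T0}  orig:{A,B,S}
  T[2,2] 'a' = {A,B,S,T0}  orig:{A,B,S}
  T[0,1] 'aa' = {A,B,C}
  T[1,2] 'aa' = {A,B,C}
  T[0,2] 'aaa' = {A,B,S}

S ∈ T[0,2] ⇒ YES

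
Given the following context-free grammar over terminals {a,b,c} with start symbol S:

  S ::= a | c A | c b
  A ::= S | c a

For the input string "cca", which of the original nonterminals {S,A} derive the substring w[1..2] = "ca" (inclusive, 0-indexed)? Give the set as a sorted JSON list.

CNF form of G:
  S -> T0 A | T0 T2 | a
  A -> T0 A | T0 T1 | T0 T2 | a
  T0 -> c
  T1 -> a
  T2 -> b

CYK table (by increasing span) — only the sub-triangle for w[1..2]:
  [1..1]={T0}  "c"  orig:{}
  [2..2]={A,S,T1}  "a"  orig:{A,S}
  [1..2]={A,S}  "ca"

Original NTs in T[1,2] deriving "ca": ["A", "S"]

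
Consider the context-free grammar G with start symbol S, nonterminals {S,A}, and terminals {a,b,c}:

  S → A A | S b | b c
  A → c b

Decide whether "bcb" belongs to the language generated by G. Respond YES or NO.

Convert to CNF:
  S -> A A | S T1 | T1 T0
  A -> T0 T1
  T0 -> c
  T1 -> b

Fill CYK table bottom-up:
  T[0,0] 'b' = {T1}  orig:{}
  T[1,1] 'c' = {T0}  orig:{}
  T[2,2] 'b' = {T1}  orig:{}
  T[0,1] 'bc' = {S}
  T[1,2] 'cb' = {A}
  T[0,2] 'bcb' = {S}

S ∈ T[0,2] ⇒ YES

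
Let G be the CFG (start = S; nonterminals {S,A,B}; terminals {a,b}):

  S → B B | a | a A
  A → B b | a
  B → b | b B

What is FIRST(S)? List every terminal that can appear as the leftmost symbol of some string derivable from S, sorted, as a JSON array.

Compute FIRST by fixpoint:
pass 1:
  A via A→a: +{a}
  B via B→b: +{b}
  S via S→B B: +{b}
  S via S→a: +{a}
  FIRST(S)={a,b}  FIRST(A)={a}  FIRST(B)={b}
pass 2:
  A via A→B b: +{b}
  FIRST(S)={a,b}  FIRST(A)={a,b}  FIRST(B)={b}
pass 3: — fixpoint
  FIRST(S)={a,b}  FIRST(A)={a,b}  FIRST(B)={b}

FIRST(S) = ["a", "b"]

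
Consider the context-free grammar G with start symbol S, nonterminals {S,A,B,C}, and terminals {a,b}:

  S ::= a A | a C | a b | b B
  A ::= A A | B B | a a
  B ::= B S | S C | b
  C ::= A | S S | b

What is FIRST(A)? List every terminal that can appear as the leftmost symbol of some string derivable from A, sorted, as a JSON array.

Compute FIRST by fixpoint:
[1]
  A via A→a a: +{a}
  B via B→b: +{b}
  C via C→A: +{a}
  C via C→b: +{b}
  S via S→a A: +{a}
  S via S→b B: +{b}
  FIRST[S]={a,b}  FIRST[A]={a}  FIRST[B]={b}  FIRST[C]={a,b}
[2]
  A via A→B B: +{b}
  B via B→S C: +{a}
  FIRST[S]={a,b}  FIRST[A]={a,b}  FIRST[B]={a,b}  FIRST[C]={a,b}
[3] — fixpoint
  FIRST[S]={a,b}  FIRST[A]={a,b}  FIRST[B]={a,b}  FIRST[C]={a,b}

FIRST(A) = ["a", "b"]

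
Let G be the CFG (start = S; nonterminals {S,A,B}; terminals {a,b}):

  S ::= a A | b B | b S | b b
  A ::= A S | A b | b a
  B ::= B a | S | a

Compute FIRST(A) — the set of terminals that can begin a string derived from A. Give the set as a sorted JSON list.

FIRST iteration:
pass 1:
  A via A→b a: +{b}
  B via B→a: +{a}
  S via S→a A: +{a}
  S via S→b B: +{b}
  S: {a,b}  A: {b}  B: {a}
pass 2:
  B via B→S: +{b}
  S: {a,b}  A: {b}  B: {a,b}
pass 3: (no change)
  S: {a,b}  A: {b}  B: {a,b}

FIRST(A) = ["b"]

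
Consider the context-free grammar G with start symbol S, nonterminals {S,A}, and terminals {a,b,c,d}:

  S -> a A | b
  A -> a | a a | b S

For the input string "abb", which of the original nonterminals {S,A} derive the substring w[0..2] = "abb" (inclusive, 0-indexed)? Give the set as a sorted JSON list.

Convert to CNF:
  S -> T0 A | b
  A -> T0 T0 | T1 S | a
  T0 -> a
  T1 -> b

Fill CYK table bottom-up (cells [i..j] with 0 ≤ i ≤ j ≤ 2 only):
  [0..0]={A,T0}  "a"  orig:{A}
  [1..1]={S,T1}  "b"  orig:{S}
  [2..2]={S,T1}  "b"  orig:{S}
  [0..1]=∅  "ab"
  [1..2]={A}  "bb"
  [0..2]={S}  "abb"

Original NTs in T[0,2] deriving "abb": ["S"]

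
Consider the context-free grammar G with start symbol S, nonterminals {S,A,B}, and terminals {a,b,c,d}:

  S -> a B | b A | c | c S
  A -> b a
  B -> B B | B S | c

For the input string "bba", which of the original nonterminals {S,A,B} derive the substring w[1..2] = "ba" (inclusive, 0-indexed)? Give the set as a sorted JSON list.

CNF form of G:
  S -> T0 A | T1 B | T2 S | c
  A -> T0 T1
  B -> B B | B S | c
  T0 -> b
  T1 -> a
  T2 -> c

CYK table (by increasing span) — only the sub-triangle for w[1..2]:
  cell(1,1) b: {T0}  orig:{}
  cell(2,2) a: {T1}  orig:{}
  cell(1,2) ba: {A}

Original NTs in T[1,2] deriving "ba": ["A"]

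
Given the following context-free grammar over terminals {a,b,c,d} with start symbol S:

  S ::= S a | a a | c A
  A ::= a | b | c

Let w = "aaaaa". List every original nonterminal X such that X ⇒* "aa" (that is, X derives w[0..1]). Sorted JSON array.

Convert to CNF:
  S -> S T0 | T0 T0 | T1 A
  A -> a | b | c
  T0 -> a
  T1 -> c

CYK table (by increasing span) (cells [i..j] with 0 ≤ i ≤ j ≤ 1 only):
  [0..0]={A,T0}  "a"  orig:{A}
  [1..1]={A,T0}  "a"  orig:{A}
  [0..1]={S}  "aa"

Original NTs in T[0,1] deriving "aa": ["S"]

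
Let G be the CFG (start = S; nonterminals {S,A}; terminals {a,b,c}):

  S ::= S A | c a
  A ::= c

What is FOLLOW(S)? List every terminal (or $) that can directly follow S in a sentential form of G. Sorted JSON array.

Compute FIRST by fixpoint:
round 1:
  A via A→c: +{c}
  S via S→c a: +{c}
  FIRST(S)={c}  FIRST(A)={c}
round 2: done
  FIRST(S)={c}  FIRST(A)={c}

FOLLOW sets:
FOLLOW(S) := {$}
iter 1:
  S→S A: FOLLOW(S) ⊇ FIRST(A) = {c}; new: +{c}
  S→S A: FOLLOW(A) ⊇ FOLLOW(S) ⊇ {$,c}; new: +{$,c}
  S: {$,c}  A: {$,c}
iter 2: (stable)
  S: {$,c}  A: {$,c}

FOLLOW(S) = ["$", "c"]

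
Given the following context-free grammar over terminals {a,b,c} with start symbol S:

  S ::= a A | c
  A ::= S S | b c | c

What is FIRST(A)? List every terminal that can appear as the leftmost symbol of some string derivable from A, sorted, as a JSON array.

FIRST iteration:
iter 1:
  A via A→b c: +{b}
  A via A→c: +{c}
  S via S→a A: +{a}
  S via S→c: +{c}
  FIRST(S)={a,c}  FIRST(A)={b,c}
iter 2:
  A via A→S S: +{a}
  FIRST(S)={a,c}  FIRST(A)={a,b,c}
iter 3: done
  FIRST(S)={a,c}  FIRST(A)={a,b,c}

FIRST(A) = ["a", "b", "c"]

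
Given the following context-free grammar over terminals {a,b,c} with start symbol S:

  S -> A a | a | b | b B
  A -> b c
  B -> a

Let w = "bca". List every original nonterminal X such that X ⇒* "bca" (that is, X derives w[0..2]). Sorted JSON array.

CNF form of G:
  S -> A T2 | T0 B | a | b
  A -> T0 T1
  B -> a
  T0 -> b
  T1 -> c
  T2 -> a

Fill CYK table bottom-up — only the sub-triangle for w[0..2]:
  cell(0,0) b: {S,T0}  orig:{S}
  cell(1,1) c: {T1}  orig:{}
  cell(2,2) a: {B,S,T2}  orig:{B,S}
  cell(0,1) bc: {A}
  cell(1,2) ca: ∅
  cell(0,2) bca: {S}

Original NTs in T[0,2] deriving "bca": ["S"]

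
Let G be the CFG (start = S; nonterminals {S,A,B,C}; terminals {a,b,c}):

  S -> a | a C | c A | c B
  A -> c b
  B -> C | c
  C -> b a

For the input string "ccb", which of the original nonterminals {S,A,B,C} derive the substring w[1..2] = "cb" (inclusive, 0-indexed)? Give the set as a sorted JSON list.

CNF form of G:
  S -> T0 A | T0 B | T2 C | a
  A -> T0 T1
  B -> T1 T2 | c
  C -> T1 T2
  T0 -> c
  T1 -> b
  T2 -> a

Fill CYK table bottom-up — only the sub-triangle for w[1..2]:
  [1..1]={B,T0}  "c"  orig:{B}
  [2..2]={T1}  "b"  orig:{}
  [1..2]={A}  "cb"

Original NTs in T[1,2] deriving "cb": ["A"]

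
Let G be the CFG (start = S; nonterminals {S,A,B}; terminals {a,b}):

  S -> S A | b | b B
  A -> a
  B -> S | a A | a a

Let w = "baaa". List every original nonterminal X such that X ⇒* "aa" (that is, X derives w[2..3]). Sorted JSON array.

Convert to CNF:
  S -> S A | T1 B | b
  A -> a
  B -> S A | T0 A | T0 T0 | T1 B | b
  T0 -> a
  T1 -> b

Fill CYK table bottom-up — only the sub-triangle for w[2..3]:
  cell(2,2) a: {A,T0}  orig:{A}
  cell(3,3) a: {A,T0}  orig:{A}
  cell(2,3) aa: {B}

Original NTs in T[2,3] deriving "aa": ["B"]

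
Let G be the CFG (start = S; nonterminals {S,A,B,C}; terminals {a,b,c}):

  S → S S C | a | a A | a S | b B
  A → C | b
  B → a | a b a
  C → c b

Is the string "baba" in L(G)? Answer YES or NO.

CNF form of G:
  S -> S X4 | T1 B | T2 A | T2 S | a
  A -> T0 T1 | b
  B -> T2 X3 | a
  C -> T0 T1
  T0 -> c
  T1 -> b
  T2 -> a
  X3 -> T1 T2
  X4 -> S C

Fill CYK table bottom-up:
  [0..0]={A,T1}  "b"  orig:{A}
  [1..1]={B,S,T2}  "a"  orig:{B,S}
  [2..2]={A,T1}  "b"  orig:{A}
  [3..3]={B,S,T2}  "a"  orig:{B,S}
  [0..1]={S,X3}  "ba"  orig:{S}
  [1..2]={S}  "ab"
  [2..3]={S,X3}  "ba"  orig:{S}
  [0..2]=∅  "bab"
  [1..3]={B,S}  "aba"
  [0..3]={S}  "baba"

S ∈ T[0,3] ⇒ YES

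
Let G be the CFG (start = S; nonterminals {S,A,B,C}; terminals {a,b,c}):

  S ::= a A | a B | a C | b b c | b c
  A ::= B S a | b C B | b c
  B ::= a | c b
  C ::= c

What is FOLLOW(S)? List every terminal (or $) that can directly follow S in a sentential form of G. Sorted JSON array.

FIRST sets, iterate to fixpoint:
round 1:
  A via A→b C B: +{b}
  B via B→a: +{a}
  B via B→c b: +{c}
  C via C→c: +{c}
  S via S→a A: +{a}
  S via S→b b c: +{b}
  FIRST[S]={a,b}  FIRST[A]={b}  FIRST[B]={a,c}  FIRST[C]={c}
round 2:
  A via A→B S a: +{a,c}
  FIRST[S]={a,b}  FIRST[A]={a,b,c}  FIRST[B]={a,c}  FIRST[C]={c}
round 3: done
  FIRST[S]={a,b}  FIRST[A]={a,b,c}  FIRST[B]={a,c}  FIRST[C]={c}

Compute FOLLOW by fixpoint:
FOLLOW(S) := {$}
[1]
  A→B S a: FOLLOW(B) ⊇ FIRST(S) = {a,b}; new: +{a,b}
  A→B S a: FOLLOW(S) ⊇ FIRST(a) = {a}; new: +{a}
  A→b C B: FOLLOW(C) ⊇ FIRST(B) = {a,c}; new: +{a,c}
  S→a A: FOLLOW(A) ⊇ FOLLOW(S) ⊇ {$,a}; new: +{$,a}
  S→a B: FOLLOW(B) ⊇ FOLLOW(S) ⊇ {$,a}; new: +{$}
  S→a C: FOLLOW(C) ⊇ FOLLOW(S) ⊇ {$,a}; new: +{$}
  S: {$,a}  A: {$,a}  B: {$,a,b}  C: {$,a,c}
[2] (stable)
  S: {$,a}  A: {$,a}  B: {$,a,b}  C: {$,a,c}

FOLLOW(S) = ["$", "a"]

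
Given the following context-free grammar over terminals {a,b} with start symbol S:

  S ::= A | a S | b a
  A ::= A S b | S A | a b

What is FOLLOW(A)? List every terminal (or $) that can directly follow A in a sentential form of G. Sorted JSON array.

FIRST iteration:
iter 1:
  A via A→a b: +{a}
  S via S→A: +{a}
  S via S→b a: +{b}
  FIRST(S)={a,b}  FIRST(A)={a}
iter 2:
  A via A→S A: +{b}
  FIRST(S)={a,b}  FIRST(A)={a,b}
iter 3: done
  FIRST(S)={a,b}  FIRST(A)={a,b}

FOLLOW sets:
seed FOLLOW(S) with $
pass 1:
  A→A S b: FOLLOW(A) ⊇ FIRST(S) = {a,b}; new: +{a,b}
  A→A S b: FOLLOW(S) ⊇ FIRST(b) = {b}; new: +{b}
  A→S A: FOLLOW(S) ⊇ FIRST(A) = {a,b}; new: +{a}
  S→A: FOLLOW(A) ⊇ FOLLOW(S) ⊇ {$,a,b}; new: +{$}
  S: {$,a,b}  A: {$,a,b}
pass 2: done
  S: {$,a,b}  A: {$,a,b}

FOLLOW(A) = ["$", "a", "b"]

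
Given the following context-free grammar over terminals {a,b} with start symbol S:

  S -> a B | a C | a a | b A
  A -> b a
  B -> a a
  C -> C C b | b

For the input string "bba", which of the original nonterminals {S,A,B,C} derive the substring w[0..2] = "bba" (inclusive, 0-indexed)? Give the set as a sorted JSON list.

Convert to CNF:
  S -> T0 A | T1 B | T1 C | T1 T1
  A -> T0 T1
  B -> T1 T1
  C -> C X2 | b
  T0 -> b
  T1 -> a
  X2 -> C T0

CYK fill — only the sub-triangle for w[0..2]:
  [0..0]={C,T0}  "b"  orig:{C}
  [1..1]={C,T0}  "b"  orig:{C}
  [2..2]={T1}  "a"  orig:{}
  [0..1]={X2}  "bb"  orig:{}
  [1..2]={A}  "ba"
  [0..2]={S}  "bba"

Original NTs in T[0,2] deriving "bba": ["S"]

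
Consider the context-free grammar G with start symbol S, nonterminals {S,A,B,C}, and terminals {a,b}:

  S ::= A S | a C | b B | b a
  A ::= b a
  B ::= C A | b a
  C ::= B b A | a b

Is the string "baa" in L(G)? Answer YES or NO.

Convert to CNF:
  S -> A S | T0 B | T0 T1 | T1 C
  A -> T0 T1
  B -> C A | T0 T1
  C -> B X2 | T1 T0
  T0 -> b
  T1 -> a
  X2 -> T0 A

Fill CYK table bottom-up:
  T[0,0] 'b' = {T0}  orig:{}
  T[1,1] 'a' = {T1}  orig:{}
  T[2,2] 'a' = {T1}  orig:{}
  T[0,1] 'ba' = {A,B,S}
  T[1,2] 'aa' = ∅
  T[0,2] 'baa' = ∅

S ∉ T[0,2] ⇒ NO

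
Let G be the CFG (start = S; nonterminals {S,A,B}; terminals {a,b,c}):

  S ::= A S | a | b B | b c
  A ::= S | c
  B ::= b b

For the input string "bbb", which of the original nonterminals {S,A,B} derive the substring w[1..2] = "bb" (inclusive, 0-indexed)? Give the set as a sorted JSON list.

CNF form of G:
  S -> A S | T0 B | T0 T1 | a
  A -> A S | T0 B | T0 T1 | a | c
  B -> T0 T0
  T0 -> b
  T1 -> c

CYK fill, restricted to cells inside w[1..2]:
  cell(1,1) b: {T0}  orig:{}
  cell(2,2) b: {T0}  orig:{}
  cell(1,2) bb: {B}

Original NTs in T[1,2] deriving "bb": ["B"]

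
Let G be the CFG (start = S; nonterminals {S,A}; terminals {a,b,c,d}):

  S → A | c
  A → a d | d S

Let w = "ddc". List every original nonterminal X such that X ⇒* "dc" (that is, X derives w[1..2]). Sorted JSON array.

Convert to CNF:
  S -> T0 T1 | T1 S | c
  A -> T0 T1 | T1 S
  T0 -> a
  T1 -> d

CYK fill (cells [i..j] with 1 ≤ i ≤ j ≤ 2 only):
  cell(1,1) d: {T1}  orig:{}
  cell(2,2) c: {S}
  cell(1,2) dc: {A,S}

Original NTs in T[1,2] deriving "dc": ["A", "S"]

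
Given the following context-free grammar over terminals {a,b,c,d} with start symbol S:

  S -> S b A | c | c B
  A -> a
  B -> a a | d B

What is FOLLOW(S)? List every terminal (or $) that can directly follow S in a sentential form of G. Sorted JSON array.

Compute FIRST by fixpoint:
round 1:
  A via A→a: +{a}
  B via B→a a: +{a}
  B via B→d B: +{d}
  S via S→c: +{c}
  FIRST(S)={c}  FIRST(A)={a}  FIRST(B)={a,d}
round 2: (stable)
  FIRST(S)={c}  FIRST(A)={a}  FIRST(B)={a,d}

FOLLOW iteration:
FOLLOW(S) := {$}
[1]
  S→S b A: FOLLOW(S) ⊇ FIRST(b) = {b}; new: +{b}
  S→S b A: FOLLOW(A) ⊇ FOLLOW(S) ⊇ {$,b}; new: +{$,b}
  S→c B: FOLLOW(B) ⊇ FOLLOW(S) ⊇ {$,b}; new: +{$,b}
  S: {$,b}  A: {$,b}  B: {$,b}
[2] — fixpoint
  S: {$,b}  A: {$,b}  B: {$,b}

FOLLOW(S) = ["$", "b"]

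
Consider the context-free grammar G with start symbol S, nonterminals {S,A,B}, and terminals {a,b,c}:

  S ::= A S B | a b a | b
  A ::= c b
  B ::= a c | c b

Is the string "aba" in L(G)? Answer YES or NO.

CNF form of G:
  S -> A X3 | T2 X4 | b
  A -> T0 T1
  B -> T0 T1 | T2 T0
  T0 -> c
  T1 -> b
  T2 -> a
  X3 -> S B
  X4 -> T1 T2

CYK table (by increasing span):
  T[0,0] 'a' = {T2}  orig:{}
  T[1,1] 'b' = {S,T1}  orig:{S}
  T[2,2] 'a' = {T2}  orig:{}
  T[0,1] 'ab' = ∅
  T[1,2] 'ba' = {X4}  orig:{}
  T[0,2] 'aba' = {S}

S ∈ T[0,2] ⇒ YES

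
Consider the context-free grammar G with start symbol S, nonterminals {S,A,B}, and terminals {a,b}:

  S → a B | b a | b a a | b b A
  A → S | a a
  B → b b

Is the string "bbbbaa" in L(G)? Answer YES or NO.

Convert to CNF:
  S -> T0 B | T1 T0 | T1 X4 | T1 X5
  A -> T0 B | T0 T0 | T1 T0 | T1 X2 | T1 X3
  B -> T1 T1
  T0 -> a
  T1 -> b
  X2 -> T0 T0
  X3 -> T1 A
  X4 -> T0 T0
  X5 -> T1 A

CYK table (by increasing span):
  cell(0,0) b: {T1}  orig:{}
  cell(1,1) b: {T1}  orig:{}
  cell(2,2) b: {T1}  orig:{}
  cell(3,3) b: {T1}  orig:{}
  cell(4,4) a: {T0}  orig:{}
  cell(5,5) a: {T0}  orig:{}
  cell(0,1) bb: {B}
  cell(1,2) bb: {B}
  cell(2,3) bb: {B}
  cell(3,4) ba: {A,S}
  cell(4,5) aa: {A,X2,X4}  orig:{A}
  cell(0,2) bbb: ∅
  cell(1,3) bbb: ∅
  cell(2,4) bba: {X3,X5}  orig:{}
  cell(3,5) baa: {A,S,X3,X5}  orig:{A,S}
  cell(0,3) bbbb: ∅
  cell(1,4) bbba: {A,S}
  cell(2,5) bbaa: {A,S,X3,X5}  orig:{A,S}
  cell(0,4) bbbba: {X3,X5}  orig:{}
  cell(1,5) bbbaa: {A,S,X3,X5}  orig:{A,S}
  cell(0,5) bbbbaa: {A,S,X3,X5}  orig:{A,S}

S ∈ T[0,5] ⇒ YES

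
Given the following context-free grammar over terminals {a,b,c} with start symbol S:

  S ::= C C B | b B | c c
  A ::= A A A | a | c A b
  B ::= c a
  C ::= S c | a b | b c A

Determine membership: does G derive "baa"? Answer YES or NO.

Convert to CNF:
  S -> C X6 | T0 T0 | T1 B
  A -> A X3 | T0 X4 | a
  B -> T0 T2
  C -> S T0 | T1 X5 | T2 T1
  T0 -> c
  T1 -> b
  T2 -> a
  X3 -> A A
  X4 -> A T1
  X5 -> T0 A
  X6 -> C B

Fill CYK table bottom-up:
  [0..0]={T1}  "b"  orig:{}
  [1..1]={A,T2}  "a"  orig:{A}
  [2..2]={A,T2}  "a"  orig:{A}
  [0..1]=∅  "ba"
  [1..2]={X3}  "aa"  orig:{}
  [0..2]=∅  "baa"

S ∉ T[0,2] ⇒ NO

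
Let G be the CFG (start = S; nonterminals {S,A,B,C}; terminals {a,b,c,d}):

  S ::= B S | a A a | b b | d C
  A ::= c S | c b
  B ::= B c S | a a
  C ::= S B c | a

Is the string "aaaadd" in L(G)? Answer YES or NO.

CNF form of G:
  S -> B S | T1 T1 | T2 X6 | T3 C
  A -> T0 S | T0 T1
  B -> B X4 | T2 T2
  C -> S X5 | a
  T0 -> c
  T1 -> b
  T2 -> a
  T3 -> d
  X4 -> T0 S
  X5 -> B T0
  X6 -> A T2

Fill CYK table bottom-up:
  cell(0,0) a: {C,T2}  orig:{C}
  cell(1,1) a: {C,T2}  orig:{C}
  cell(2,2) a: {C,T2}  orig:{C}
  cell(3,3) a: {C,T2}  orig:{C}
  cell(4,4) d: {T3}  orig:{}
  cell(5,5) d: {T3}  orig:{}
  cell(0,1) aa: {B}
  cell(1,2) aa: {B}
  cell(2,3) aa: {B}
  cell(3,4) ad: ∅
  cell(4,5) dd: ∅
  cell(0,2) aaa: ∅
  cell(1,3) aaa: ∅
  cell(2,4) aad: ∅
  cell(3,5) add: ∅
  cell(0,3) aaaa: ∅
  cell(1,4) aaad: ∅
  cell(2,5) aadd: ∅
  cell(0,4) aaaad: ∅
  cell(1,5) aaadd: ∅
  cell(0,5) aaaadd: ∅

S ∉ T[0,5] ⇒ NO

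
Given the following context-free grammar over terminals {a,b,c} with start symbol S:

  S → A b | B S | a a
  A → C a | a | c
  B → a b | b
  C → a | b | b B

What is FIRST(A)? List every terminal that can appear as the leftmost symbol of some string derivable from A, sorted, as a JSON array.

FIRST sets, iterate to fixpoint:
[1]
  A via A→a: +{a}
  A via A→c: +{c}
  B via B→a b: +{a}
  B via B→b: +{b}
  C via C→a: +{a}
  C via C→b: +{b}
  S via S→A b: +{a,c}
  S via S→B S: +{b}
  FIRST[S]={a,b,c}  FIRST[A]={a,c}  FIRST[B]={a,b}  FIRST[C]={a,b}
[2]
  A via A→C a: +{b}
  FIRST[S]={a,b,c}  FIRST[A]={a,b,c}  FIRST[B]={a,b}  FIRST[C]={a,b}
[3] (no change)
  FIRST[S]={a,b,c}  FIRST[A]={a,b,c}  FIRST[B]={a,b}  FIRST[C]={a,b}

FIRST(A) = ["a", "b", "c"]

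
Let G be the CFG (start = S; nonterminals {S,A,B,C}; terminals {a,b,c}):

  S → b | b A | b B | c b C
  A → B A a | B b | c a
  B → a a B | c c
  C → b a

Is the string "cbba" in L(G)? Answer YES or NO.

Convert to CNF:
  S -> T1 A | T1 B | T2 X5 | b
  A -> B T1 | B X3 | T2 T0
  B -> T0 X4 | T2 T2
  C -> T1 T0
  T0 -> a
  T1 -> b
  T2 -> c
  X3 -> A T0
  X4 -> T0 B
  X5 -> T1 C

CYK table (by increasing span):
  T[0,0] 'c' = {T2}  orig:{}
  T[1,1] 'b' = {S,T1}  orig:{S}
  T[2,2] 'b' = {S,T1}  orig:{S}
  T[3,3] 'a' = {T0}  orig:{}
  T[0,1] 'cb' = ∅
  T[1,2] 'bb' = ∅
  T[2,3] 'ba' = {C}
  T[0,2] 'cbb' = ∅
  T[1,3] 'bba' = {X5}  orig:{}
  T[0,3] 'cbba' = {S}

S ∈ T[0,3] ⇒ YES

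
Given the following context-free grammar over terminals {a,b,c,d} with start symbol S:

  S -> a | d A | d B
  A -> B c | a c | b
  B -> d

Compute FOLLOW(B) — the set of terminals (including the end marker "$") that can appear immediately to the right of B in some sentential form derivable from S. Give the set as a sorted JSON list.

FIRST iteration:
iter 1:
  A via A→a c: +{a}
  A via A→b: +{b}
  B via B→d: +{d}
  S via S→a: +{a}
  S via S→d A: +{d}
  S: {a,d}  A: {a,b}  B: {d}
iter 2:
  A via A→B c: +{d}
  S: {a,d}  A: {a,b,d}  B: {d}
iter 3: done
  S: {a,d}  A: {a,b,d}  B: {d}

Compute FOLLOW by fixpoint:
FOLLOW(S) := {$}
[1]
  A→B c: FOLLOW(B) ⊇ FIRST(c) = {c}; new: +{c}
  S→d A: FOLLOW(A) ⊇ FOLLOW(S) ⊇ {$}; new: +{$}
  S→d B: FOLLOW(B) ⊇ FOLLOW(S) ⊇ {$}; new: +{$}
  FOLLOW[S]={$}  FOLLOW[A]={$}  FOLLOW[B]={$,c}
[2] — fixpoint
  FOLLOW[S]={$}  FOLLOW[A]={$}  FOLLOW[B]={$,c}

FOLLOW(B) = ["$", "c"]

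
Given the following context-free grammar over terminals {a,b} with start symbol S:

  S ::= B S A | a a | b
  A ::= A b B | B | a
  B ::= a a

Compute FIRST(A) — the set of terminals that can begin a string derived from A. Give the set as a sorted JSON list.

Compute FIRST by fixpoint:
[1]
  A via A→a: +{a}
  B via B→a a: +{a}
  S via S→B S A: +{a}
  S via S→b: +{b}
  FIRST(S)={a,b}  FIRST(A)={a}  FIRST(B)={a}
[2] done
  FIRST(S)={a,b}  FIRST(A)={a}  FIRST(B)={a}

FIRST(A) = ["a"]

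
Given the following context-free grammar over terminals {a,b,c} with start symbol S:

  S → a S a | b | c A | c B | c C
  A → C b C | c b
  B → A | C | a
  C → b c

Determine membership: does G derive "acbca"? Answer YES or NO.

CNF form of G:
  S -> T1 A | T1 B | T1 C | T2 X5 | b
  A -> C X3 | T1 T0
  B -> C X4 | T0 T1 | T1 T0 | a
  C -> T0 T1
  T0 -> b
  T1 -> c
  T2 -> a
  X3 -> T0 C
  X4 -> T0 C
  X5 -> S T2

CYK table (by increasing span):
  cell(0,0) a: {B,T2}  orig:{B}
  cell(1,1) c: {T1}  orig:{}
  cell(2,2) b: {S,T0}  orig:{S}
  cell(3,3) c: {T1}  orig:{}
  cell(4,4) a: {B,T2}  orig:{B}
  cell(0,1) ac: ∅
  cell(1,2) cb: {A,B}
  cell(2,3) bc: {B,C}
  cell(3,4) ca: {S}
  cell(0,2) acb: ∅
  cell(1,3) cbc: {S}
  cell(2,4) bca: ∅
  cell(0,3) acbc: ∅
  cell(1,4) cbca: {X5}  orig:{}
  cell(0,4) acbca: {S}

S ∈ T[0,4] ⇒ YES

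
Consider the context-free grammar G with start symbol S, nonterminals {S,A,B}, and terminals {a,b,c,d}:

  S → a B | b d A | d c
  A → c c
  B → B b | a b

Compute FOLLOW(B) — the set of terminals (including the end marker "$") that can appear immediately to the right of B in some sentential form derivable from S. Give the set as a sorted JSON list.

FIRST sets, iterate to fixpoint:
iter 1:
  A via A→c c: +{c}
  B via B→a b: +{a}
  S via S→a B: +{a}
  S via S→b d A: +{b}
  S via S→d c: +{d}
  S: {a,b,d}  A: {c}  B: {a}
iter 2: — fixpoint
  S: {a,b,d}  A: {c}  B: {a}

FOLLOW iteration:
initialize: $ ∈ FOLLOW(S)
pass 1:
  B→B b: FOLLOW(B) ⊇ FIRST(b) = {b}; new: +{b}
  S→a B: FOLLOW(B) ⊇ FOLLOW(S) ⊇ {$}; new: +{$}
  S→b d A: FOLLOW(A) ⊇ FOLLOW(S) ⊇ {$}; new: +{$}
  FOLLOW(S)={$}  FOLLOW(A)={$}  FOLLOW(B)={$,b}
pass 2: — fixpoint
  FOLLOW(S)={$}  FOLLOW(A)={$}  FOLLOW(B)={$,b}

FOLLOW(B) = ["$", "b"]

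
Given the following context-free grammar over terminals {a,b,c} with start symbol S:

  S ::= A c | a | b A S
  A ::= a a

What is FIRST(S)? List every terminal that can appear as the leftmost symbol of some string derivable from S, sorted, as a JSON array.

FIRST iteration:
[1]
  A via A→a a: +{a}
  S via S→A c: +{a}
  S via S→b A S: +{b}
  S: {a,b}  A: {a}
[2] (no change)
  S: {a,b}  A: {a}

FIRST(S) = ["a", "b"]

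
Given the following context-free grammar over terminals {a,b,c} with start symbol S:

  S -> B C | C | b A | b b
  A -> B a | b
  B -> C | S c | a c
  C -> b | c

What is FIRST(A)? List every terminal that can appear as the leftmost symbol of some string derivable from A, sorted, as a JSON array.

FIRST sets, iterate to fixpoint:
[1]
  A via A→b: +{b}
  B via B→a c: +{a}
  C via C→b: +{b}
  C via C→c: +{c}
  S via S→B C: +{a}
  S via S→C: +{b,c}
  S: {a,b,c}  A: {b}  B: {a}  C: {b,c}
[2]
  A via A→B a: +{a}
  B via B→C: +{b,c}
  S: {a,b,c}  A: {a,b}  B: {a,b,c}  C: {b,c}
[3]
  A via A→B a: +{c}
  S: {a,b,c}  A: {a,b,c}  B: {a,b,c}  C: {b,c}
[4] — fixpoint
  S: {a,b,c}  A: {a,b,c}  B: {a,b,c}  C: {b,c}

FIRST(A) = ["a", "b", "c"]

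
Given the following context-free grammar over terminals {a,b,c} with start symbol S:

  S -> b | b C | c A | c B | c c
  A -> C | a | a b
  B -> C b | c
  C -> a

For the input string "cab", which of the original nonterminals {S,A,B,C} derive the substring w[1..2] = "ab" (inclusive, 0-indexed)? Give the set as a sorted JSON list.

CNF form of G:
  S -> T1 C | T2 A | T2 B | T2 T2 | b
  A -> T0 T1 | a
  B -> C T1 | c
  C -> a
  T0 -> a
  T1 -> b
  T2 -> c

Fill CYK table bottom-up (cells [i..j] with 1 ≤ i ≤ j ≤ 2 only):
  [1..1]={A,C,T0}  "a"  orig:{A,C}
  [2..2]={S,T1}  "b"  orig:{S}
  [1..2]={A,B}  "ab"

Original NTs in T[1,2] deriving "ab": ["A", "B"]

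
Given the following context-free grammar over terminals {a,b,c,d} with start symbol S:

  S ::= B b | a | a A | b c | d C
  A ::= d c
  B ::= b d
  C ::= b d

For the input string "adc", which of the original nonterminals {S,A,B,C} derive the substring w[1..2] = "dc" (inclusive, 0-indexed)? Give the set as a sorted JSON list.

CNF form of G:
  S -> B T2 | T0 C | T2 T1 | T3 A | a
  A -> T0 T1
  B -> T2 T0
  C -> T2 T0
  T0 -> d
  T1 -> c
  T2 -> b
  T3 -> a

CYK fill — only the sub-triangle for w[1..2]:
  T[1,1] 'd' = {T0}  orig:{}
  T[2,2] 'c' = {T1}  orig:{}
  T[1,2] 'dc' = {A}

Original NTs in T[1,2] deriving "dc": ["A"]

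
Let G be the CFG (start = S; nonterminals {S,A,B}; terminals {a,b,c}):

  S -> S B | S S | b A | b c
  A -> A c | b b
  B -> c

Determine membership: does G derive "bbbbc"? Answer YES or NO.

CNF form of G:
  S -> S B | S S | T1 A | T1 T0
  A -> A T0 | T1 T1
  B -> c
  T0 -> c
  T1 -> b

Fill CYK table bottom-up:
  T[0,0] 'b' = {T1}  orig:{}
  T[1,1] 'b' = {T1}  orig:{}
  T[2,2] 'b' = {T1}  orig:{}
  T[3,3] 'b' = {T1}  orig:{}
  T[4,4] 'c' = {B,T0}  orig:{B}
  T[0,1] 'bb' = {A}
  T[1,2] 'bb' = {A}
  T[2,3] 'bb' = {A}
  T[3,4] 'bc' = {S}
  T[0,2] 'bbb' = {S}
  T[1,3] 'bbb' = {S}
  T[2,4] 'bbc' = {A}
  T[0,3] 'bbbb' = ∅
  T[1,4] 'bbbc' = {S}
  T[0,4] 'bbbbc' = {S}

S ∈ T[0,4] ⇒ YES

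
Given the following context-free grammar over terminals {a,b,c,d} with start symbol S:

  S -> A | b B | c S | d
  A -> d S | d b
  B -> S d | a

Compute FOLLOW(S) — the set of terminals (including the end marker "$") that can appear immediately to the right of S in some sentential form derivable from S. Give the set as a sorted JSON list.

FIRST iteration:
[1]
  A via A→d S: +{d}
  B via B→a: +{a}
  S via S→A: +{d}
  S via S→b B: +{b}
  S via S→c S: +{c}
  S: {b,c,d}  A: {d}  B: {a}
[2]
  B via B→S d: +{b,c,d}
  S: {b,c,d}  A: {d}  B: {a,b,c,d}
[3] — fixpoint
  S: {b,c,d}  A: {d}  B: {a,b,c,d}

FOLLOW iteration:
initialize: $ ∈ FOLLOW(S)
[1]
  B→S d: FOLLOW(S) ⊇ FIRST(d) = {d}; new: +{d}
  S→A: FOLLOW(A) ⊇ FOLLOW(S) ⊇ {$,d}; new: +{$,d}
  S→b B: FOLLOW(B) ⊇ FOLLOW(S) ⊇ {$,d}; new: +{$,d}
  FOLLOW[S]={$,d}  FOLLOW[A]={$,d}  FOLLOW[B]={$,d}
[2] (no change)
  FOLLOW[S]={$,d}  FOLLOW[A]={$,d}  FOLLOW[B]={$,d}

FOLLOW(S) = ["$", "d"]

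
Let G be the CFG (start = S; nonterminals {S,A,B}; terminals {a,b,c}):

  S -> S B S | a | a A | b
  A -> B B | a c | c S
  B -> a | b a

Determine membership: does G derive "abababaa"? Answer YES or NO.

Convert to CNF:
  S -> S X3 | T0 A | a | b
  A -> B B | T0 T1 | T1 S
  B -> T2 T0 | a
  T0 -> a
  T1 -> c
  T2 -> b
  X3 -> B S

Fill CYK table bottom-up:
  T[0,0] 'a' = {B,S,T0}  orig:{B,S}
  T[1,1] 'b' = {S,T2}  orig:{S}
  T[2,2] 'a' = {B,S,T0}  orig:{B,S}
  T[3,3] 'b' = {S,T2}  orig:{S}
  T[4,4] 'a' = {B,S,T0}  orig:{B,S}
  T[5,5] 'b' = {S,T2}  orig:{S}
  T[6,6] 'a' = {B,S,T0}  orig:{B,S}
  T[7,7] 'a' = {B,S,T0}  orig:{B,S}
  T[0,1] 'ab' = {X3}  orig:{}
  T[1,2] 'ba' = {B}
  T[2,3] 'ab' = {X3}  orig:{}
  T[3,4] 'ba' = {B}
  T[4,5] 'ab' = {X3}  orig:{}
  T[5,6] 'ba' = {B}
  T[6,7] 'aa' = {A,X3}  orig:{A}
  T[0,2] 'aba' = {A}
  T[1,3] 'bab' = {S,X3}  orig:{S}
  T[2,4] 'aba' = {A}
  T[3,5] 'bab' = {S,X3}  orig:{S}
  T[4,6] 'aba' = {A}
  T[5,7] 'baa' = {A,S,X3}  orig:{A,S}
  T[0,3] 'abab' = {S,X3}  orig:{S}
  T[1,4] 'baba' = {A}
  T[2,5] 'abab' = {S,X3}  orig:{S}
  T[3,6] 'baba' = {A}
  T[4,7] 'abaa' = {S,X3}  orig:{S}
  T[0,4] 'ababa' = {S}
  T[1,5] 'babab' = {S,X3}  orig:{S}
  T[2,6] 'ababa' = {S}
  T[3,7] 'babaa' = {S,X3}  orig:{S}
  T[0,5] 'ababab' = {S,X3}  orig:{S}
  T[1,6] 'bababa' = ∅
  T[2,7] 'ababaa' = {S,X3}  orig:{S}
  T[0,6] 'abababa' = ∅
  T[1,7] 'bababaa' = {S,X3}  orig:{S}
  T[0,7] 'abababaa' = {S,X3}  orig:{S}

S ∈ T[0,7] ⇒ YES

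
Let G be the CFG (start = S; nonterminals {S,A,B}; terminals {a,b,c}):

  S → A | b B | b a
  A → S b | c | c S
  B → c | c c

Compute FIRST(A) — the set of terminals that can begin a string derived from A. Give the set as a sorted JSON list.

FIRST iteration:
iter 1:
  A via A→c: +{c}
  B via B→c: +{c}
  S via S→A: +{c}
  S via S→b B: +{b}
  FIRST[S]={b,c}  FIRST[A]={c}  FIRST[B]={c}
iter 2:
  A via A→S b: +{b}
  FIRST[S]={b,c}  FIRST[A]={b,c}  FIRST[B]={c}
iter 3: done
  FIRST[S]={b,c}  FIRST[A]={b,c}  FIRST[B]={c}

FIRST(A) = ["b", "c"]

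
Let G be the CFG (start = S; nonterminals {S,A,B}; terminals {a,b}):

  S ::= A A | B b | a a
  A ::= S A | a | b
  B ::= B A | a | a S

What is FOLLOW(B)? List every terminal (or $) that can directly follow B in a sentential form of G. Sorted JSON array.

FIRST sets, iterate to fixpoint:
iter 1:
  A via A→a: +{a}
  A via A→b: +{b}
  B via B→a: +{a}
  S via S→A A: +{a,b}
  FIRST[S]={a,b}  FIRST[A]={a,b}  FIRST[B]={a}
iter 2: — fixpoint
  FIRST[S]={a,b}  FIRST[A]={a,b}  FIRST[B]={a}

Compute FOLLOW by fixpoint:
seed FOLLOW(S) with $
iter 1:
  A→S A: FOLLOW(S) ⊇ FIRST(A) = {a,b}; new: +{a,b}
  B→B A: FOLLOW(B) ⊇ FIRST(A) = {a,b}; new: +{a,b}
  B→B A: FOLLOW(A) ⊇ FOLLOW(B) ⊇ {a,b}; new: +{a,b}
  S→A A: FOLLOW(A) ⊇ FOLLOW(S) ⊇ {$,a,b}; new: +{$}
  S: {$,a,b}  A: {$,a,b}  B: {a,b}
iter 2: (stable)
  S: {$,a,b}  A: {$,a,b}  B: {a,b}

FOLLOW(B) = ["a", "b"]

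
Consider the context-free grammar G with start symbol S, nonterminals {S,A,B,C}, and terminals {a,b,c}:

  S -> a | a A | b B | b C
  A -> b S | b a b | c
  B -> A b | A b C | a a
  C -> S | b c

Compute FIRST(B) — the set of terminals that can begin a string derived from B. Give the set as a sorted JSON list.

Compute FIRST by fixpoint:
[1]
  A via A→b S: +{b}
  A via A→c: +{c}
  B via B→A b: +{b,c}
  B via B→a a: +{a}
  C via C→b c: +{b}
  S via S→a: +{a}
  S via S→b B: +{b}
  FIRST(S)={a,b}  FIRST(A)={b,c}  FIRST(B)={a,b,c}  FIRST(C)={b}
[2]
  C via C→S: +{a}
  FIRST(S)={a,b}  FIRST(A)={b,c}  FIRST(B)={a,b,c}  FIRST(C)={a,b}
[3] (no change)
  FIRST(S)={a,b}  FIRST(A)={b,c}  FIRST(B)={a,b,c}  FIRST(C)={a,b}

FIRST(B) = ["a", "b", "c"]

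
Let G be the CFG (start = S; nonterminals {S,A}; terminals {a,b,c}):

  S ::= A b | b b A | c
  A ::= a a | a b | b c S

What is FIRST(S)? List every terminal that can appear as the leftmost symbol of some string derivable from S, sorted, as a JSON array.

FIRST sets, iterate to fixpoint:
round 1:
  A via A→a a: +{a}
  A via A→b c S: +{b}
  S via S→A b: +{a,b}
  S via S→c: +{c}
  FIRST[S]={a,b,c}  FIRST[A]={a,b}
round 2: (stable)
  FIRST[S]={a,b,c}  FIRST[A]={a,b}

FIRST(S) = ["a", "b", "c"]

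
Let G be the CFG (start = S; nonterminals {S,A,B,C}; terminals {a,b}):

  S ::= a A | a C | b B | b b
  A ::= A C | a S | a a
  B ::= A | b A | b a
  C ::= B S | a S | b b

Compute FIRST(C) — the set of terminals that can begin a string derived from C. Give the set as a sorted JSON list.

FIRST sets, iterate to fixpoint:
pass 1:
  A via A→a S: +{a}
  B via B→A: +{a}
  B via B→b A: +{b}
  C via C→B S: +{a,b}
  S via S→a A: +{a}
  S via S→b B: +{b}
  FIRST[S]={a,b}  FIRST[A]={a}  FIRST[B]={a,b}  FIRST[C]={a,b}
pass 2: — fixpoint
  FIRST[S]={a,b}  FIRST[A]={a}  FIRST[B]={a,b}  FIRST[C]={a,b}

FIRST(C) = ["a", "b"]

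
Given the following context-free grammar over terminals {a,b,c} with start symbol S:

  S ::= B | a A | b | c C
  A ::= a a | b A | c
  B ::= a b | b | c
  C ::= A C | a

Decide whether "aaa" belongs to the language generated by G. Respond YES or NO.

Convert to CNF:
  S -> T0 A | T0 T1 | T2 C | b | c
  A -> T0 T0 | T1 A | c
  B -> T0 T1 | b | c
  C -> A C | a
  T0 -> a
  T1 -> b
  T2 -> c

CYK fill:
  [0..0]={C,T0}  "a"  orig:{C}
  [1..1]={C,T0}  "a"  orig:{C}
  [2..2]={C,T0}  "a"  orig:{C}
  [0..1]={A}  "aa"
  [1..2]={A}  "aa"
  [0..2]={C,S}  "aaa"

S ∈ T[0,2] ⇒ YES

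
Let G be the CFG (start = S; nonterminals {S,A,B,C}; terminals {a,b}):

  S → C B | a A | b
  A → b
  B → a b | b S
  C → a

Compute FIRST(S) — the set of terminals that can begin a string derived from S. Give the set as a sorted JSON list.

FIRST iteration:
pass 1:
  A via A→b: +{b}
  B via B→a b: +{a}
  B via B→b S: +{b}
  C via C→a: +{a}
  S via S→C B: +{a}
  S via S→b: +{b}
  FIRST[S]={a,b}  FIRST[A]={b}  FIRST[B]={a,b}  FIRST[C]={a}
pass 2: (no change)
  FIRST[S]={a,b}  FIRST[A]={b}  FIRST[B]={a,b}  FIRST[C]={a}

FIRST(S) = ["a", "b"]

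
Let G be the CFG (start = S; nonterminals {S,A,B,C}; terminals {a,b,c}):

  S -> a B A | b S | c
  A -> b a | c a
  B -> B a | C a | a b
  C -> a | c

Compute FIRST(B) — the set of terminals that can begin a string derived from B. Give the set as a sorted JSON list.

Compute FIRST by fixpoint:
pass 1:
  A via A→b a: +{b}
  A via A→c a: +{c}
  B via B→a b: +{a}
  C via C→a: +{a}
  C via C→c: +{c}
  S via S→a B A: +{a}
  S via S→b S: +{b}
  S via S→c: +{c}
  S: {a,b,c}  A: {b,c}  B: {a}  C: {a,c}
pass 2:
  B via B→C a: +{c}
  S: {a,b,c}  A: {b,c}  B: {a,c}  C: {a,c}
pass 3: (no change)
  S: {a,b,c}  A: {b,c}  B: {a,c}  C: {a,c}

FIRST(B) = ["a", "c"]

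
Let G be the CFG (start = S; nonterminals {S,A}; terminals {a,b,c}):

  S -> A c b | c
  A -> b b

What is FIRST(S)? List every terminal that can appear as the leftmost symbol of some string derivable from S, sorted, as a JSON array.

Compute FIRST by fixpoint:
pass 1:
  A via A→b b: +{b}
  S via S→A c b: +{b}
  S via S→c: +{c}
  FIRST(S)={b,c}  FIRST(A)={b}
pass 2: — fixpoint
  FIRST(S)={b,c}  FIRST(A)={b}

FIRST(S) = ["b", "c"]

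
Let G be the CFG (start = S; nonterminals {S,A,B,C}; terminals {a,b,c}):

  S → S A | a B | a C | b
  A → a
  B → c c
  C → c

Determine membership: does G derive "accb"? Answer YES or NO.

CNF form of G:
  S -> S A | T1 B | T1 C | b
  A -> a
  B -> T0 T0
  C -> c
  T0 -> c
  T1 -> a

CYK table (by increasing span):
  [0..0]={A,T1}  "a"  orig:{A}
  [1..1]={C,T0}  "c"  orig:{C}
  [2..2]={C,T0}  "c"  orig:{C}
  [3..3]={S}  "b"
  [0..1]={S}  "ac"
  [1..2]={B}  "cc"
  [2..3]=∅  "cb"
  [0..2]={S}  "acc"
  [1..3]=∅  "ccb"
  [0..3]=∅  "accb"

S ∉ T[0,3] ⇒ NO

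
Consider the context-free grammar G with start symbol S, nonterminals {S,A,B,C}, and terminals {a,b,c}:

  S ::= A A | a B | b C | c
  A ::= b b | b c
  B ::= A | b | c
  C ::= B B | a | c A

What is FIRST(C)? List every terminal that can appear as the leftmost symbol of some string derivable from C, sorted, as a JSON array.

FIRST sets, iterate to fixpoint:
round 1:
  A via A→b b: +{b}
  B via B→A: +{b}
  B via B→c: +{c}
  C via C→B B: +{b,c}
  C via C→a: +{a}
  S via S→A A: +{b}
  S via S→a B: +{a}
  S via S→c: +{c}
  S: {a,b,c}  A: {b}  B: {b,c}  C: {a,b,c}
round 2: (no change)
  S: {a,b,c}  A: {b}  B: {b,c}  C: {a,b,c}

FIRST(C) = ["a", "b", "c"]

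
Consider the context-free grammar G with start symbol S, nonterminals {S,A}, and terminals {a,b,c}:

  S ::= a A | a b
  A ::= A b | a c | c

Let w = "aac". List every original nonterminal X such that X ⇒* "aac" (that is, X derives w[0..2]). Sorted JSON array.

Convert to CNF:
  S -> T1 A | T1 T0
  A -> A T0 | T1 T2 | c
  T0 -> b
  T1 -> a
  T2 -> c

CYK fill, restricted to cells inside w[0..2]:
  T[0,0] 'a' = {T1}  orig:{}
  T[1,1] 'a' = {T1}  orig:{}
  T[2,2] 'c' = {A,T2}  orig:{A}
  T[0,1] 'aa' = ∅
  T[1,2] 'ac' = {A,S}
  T[0,2] 'aac' = {S}

Original NTs in T[0,2] deriving "aac": ["S"]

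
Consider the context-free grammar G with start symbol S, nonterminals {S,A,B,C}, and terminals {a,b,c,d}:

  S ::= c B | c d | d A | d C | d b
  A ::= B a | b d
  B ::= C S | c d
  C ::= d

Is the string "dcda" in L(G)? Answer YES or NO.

CNF form of G:
  S -> T2 A | T2 C | T2 T1 | T3 B | T3 T2
  A -> B T0 | T1 T2
  B -> C S | T3 T2
  C -> d
  T0 -> a
  T1 -> b
  T2 -> d
  T3 -> c

CYK fill:
  T[0,0] 'd' = {C,T2}  orig:{C}
  T[1,1] 'c' = {T3}  orig:{}
  T[2,2] 'd' = {C,T2}  orig:{C}
  T[3,3] 'a' = {T0}  orig:{}
  T[0,1] 'dc' = ∅
  T[1,2] 'cd' = {B,S}
  T[2,3] 'da' = ∅
  T[0,2] 'dcd' = {B}
  T[1,3] 'cda' = {A}
  T[0,3] 'dcda' = {A,S}

S ∈ T[0,3] ⇒ YES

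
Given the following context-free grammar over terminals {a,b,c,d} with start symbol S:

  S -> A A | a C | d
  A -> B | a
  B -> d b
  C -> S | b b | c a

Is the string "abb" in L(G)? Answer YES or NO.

CNF form of G:
  S -> A A | T2 C | d
  A -> T0 T1 | a
  B -> T0 T1
  C -> A A | T1 T1 | T2 C | T3 T2 | d
  T0 -> d
  T1 -> b
  T2 -> a
  T3 -> c

CYK table (by increasing span):
  T[0,0] 'a' = {A,T2}  orig:{A}
  T[1,1] 'b' = {T1}  orig:{}
  T[2,2] 'b' = {T1}  orig:{}
  T[0,1] 'ab' = ∅
  T[1,2] 'bb' = {C}
  T[0,2] 'abb' = {C,S}

S ∈ T[0,2] ⇒ YES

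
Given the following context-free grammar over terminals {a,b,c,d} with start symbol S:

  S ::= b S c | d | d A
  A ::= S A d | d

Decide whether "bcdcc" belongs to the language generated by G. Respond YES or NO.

Convert to CNF:
  S -> T0 A | T1 X4 | d
  A -> S X3 | d
  T0 -> d
  T1 -> b
  T2 -> c
  X3 -> A T0
  X4 -> S T2

CYK table (by increasing span):
  T[0,0] 'b' = {T1}  orig:{}
  T[1,1] 'c' = {T2}  orig:{}
  T[2,2] 'd' = {A,S,T0}  orig:{A,S}
  T[3,3] 'c' = {T2}  orig:{}
  T[4,4] 'c' = {T2}  orig:{}
  T[0,1] 'bc' = ∅
  T[1,2] 'cd' = ∅
  T[2,3] 'dc' = {X4}  orig:{}
  T[3,4] 'cc' = ∅
  T[0,2] 'bcd' = ∅
  T[1,3] 'cdc' = ∅
  T[2,4] 'dcc' = ∅
  T[0,3] 'bcdc' = ∅
  T[1,4] 'cdcc' = ∅
  T[0,4] 'bcdcc' = ∅

S ∉ T[0,4] ⇒ NO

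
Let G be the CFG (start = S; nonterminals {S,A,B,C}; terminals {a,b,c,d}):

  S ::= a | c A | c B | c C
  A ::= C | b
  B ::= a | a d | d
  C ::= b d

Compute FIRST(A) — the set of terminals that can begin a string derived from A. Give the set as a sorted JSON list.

FIRST sets, iterate to fixpoint:
[1]
  A via A→b: +{b}
  B via B→a: +{a}
  B via B→d: +{d}
  C via C→b d: +{b}
  S via S→a: +{a}
  S via S→c A: +{c}
  S: {a,c}  A: {b}  B: {a,d}  C: {b}
[2] (no change)
  S: {a,c}  A: {b}  B: {a,d}  C: {b}

FIRST(A) = ["b"]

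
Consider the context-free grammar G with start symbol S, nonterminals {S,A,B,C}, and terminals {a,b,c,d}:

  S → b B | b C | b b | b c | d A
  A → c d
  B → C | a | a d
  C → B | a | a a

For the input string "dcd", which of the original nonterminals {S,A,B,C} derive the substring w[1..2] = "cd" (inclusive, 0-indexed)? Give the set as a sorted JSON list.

Convert to CNF:
  S -> T1 A | T3 B | T3 C | T3 T0 | T3 T3
  A -> T0 T1
  B -> T2 T1 | T2 T2 | a
  C -> T2 T1 | T2 T2 | a
  T0 -> c
  T1 -> d
  T2 -> a
  T3 -> b

Fill CYK table bottom-up, restricted to cells inside w[1..2]:
  T[1,1] 'c' = {T0}  orig:{}
  T[2,2] 'd' = {T1}  orig:{}
  T[1,2] 'cd' = {A}

Original NTs in T[1,2] deriving "cd": ["A"]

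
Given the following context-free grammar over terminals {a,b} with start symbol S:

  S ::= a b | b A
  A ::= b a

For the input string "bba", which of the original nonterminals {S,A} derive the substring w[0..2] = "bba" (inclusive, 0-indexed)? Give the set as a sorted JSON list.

Convert to CNF:
  S -> T0 A | T1 T0
  A -> T0 T1
  T0 -> b
  T1 -> a

CYK table (by increasing span) — only the sub-triangle for w[0..2]:
  [0..0]={T0}  "b"  orig:{}
  [1..1]={T0}  "b"  orig:{}
  [2..2]={T1}  "a"  orig:{}
  [0..1]=∅  "bb"
  [1..2]={A}  "ba"
  [0..2]={S}  "bba"

Original NTs in T[0,2] deriving "bba": ["S"]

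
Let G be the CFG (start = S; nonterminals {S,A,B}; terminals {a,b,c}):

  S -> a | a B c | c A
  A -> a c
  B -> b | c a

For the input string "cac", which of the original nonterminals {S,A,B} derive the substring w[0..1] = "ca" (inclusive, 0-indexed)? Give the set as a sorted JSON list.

CNF form of G:
  S -> T0 X2 | T1 A | a
  A -> T0 T1
  B -> T1 T0 | b
  T0 -> a
  T1 -> c
  X2 -> B T1

CYK table (by increasing span), restricted to cells inside w[0..1]:
  [0..0]={T1}  "c"  orig:{}
  [1..1]={S,T0}  "a"  orig:{S}
  [0..1]={B}  "ca"

Original NTs in T[0,1] deriving "ca": ["B"]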